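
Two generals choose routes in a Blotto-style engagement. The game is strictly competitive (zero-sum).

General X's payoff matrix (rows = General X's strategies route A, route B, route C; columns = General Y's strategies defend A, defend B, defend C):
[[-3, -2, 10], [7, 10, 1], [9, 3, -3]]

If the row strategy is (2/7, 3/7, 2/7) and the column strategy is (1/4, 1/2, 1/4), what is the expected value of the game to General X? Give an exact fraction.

Against (1/4, 1/2, 1/4), each row's expected payoff is route A: 3/4; route B: 7; route C: 3.
Taking the (2/7, 3/7, 2/7)-weighted average: (2/7)·(3/4) + (3/7)·(7) + (2/7)·(3) = 57/14.

57/14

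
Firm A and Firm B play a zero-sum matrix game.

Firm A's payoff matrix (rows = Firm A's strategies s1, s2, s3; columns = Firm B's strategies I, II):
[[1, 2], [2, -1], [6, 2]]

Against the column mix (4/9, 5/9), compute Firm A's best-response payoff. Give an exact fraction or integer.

s1: (1)·(4/9) + (2)·(5/9) = 14/9.
s2: (2)·(4/9) + (-1)·(5/9) = 1/3.
s3: (6)·(4/9) + (2)·(5/9) = 34/9.
The best pure response is s3 with expected payoff 34/9.

34/9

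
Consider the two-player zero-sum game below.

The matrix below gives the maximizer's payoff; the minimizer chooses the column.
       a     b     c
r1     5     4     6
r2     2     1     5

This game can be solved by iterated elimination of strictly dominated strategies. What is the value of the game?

4

Column c is strictly dominated by a for the minimizer (5<6, 2<5); eliminate c.
Row r2 is strictly dominated by row r1 (5>2, 4>1); eliminate r2.
Column a is strictly dominated by b for the minimizer (4<5); eliminate a.
Only (r1, b) remains, with payoff 4.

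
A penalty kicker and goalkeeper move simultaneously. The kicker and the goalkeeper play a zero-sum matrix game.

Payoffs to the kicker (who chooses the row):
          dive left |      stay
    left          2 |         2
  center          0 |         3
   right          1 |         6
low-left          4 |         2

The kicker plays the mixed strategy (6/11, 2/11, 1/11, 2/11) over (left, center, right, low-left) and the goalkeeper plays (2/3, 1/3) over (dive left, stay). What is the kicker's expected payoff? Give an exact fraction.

Against (2/3, 1/3), each row's expected payoff is left: 2; center: 1; right: 8/3; low-left: 10/3.
Taking the (6/11, 2/11, 1/11, 2/11)-weighted average: (6/11)·(2) + (2/11)·(1) + (1/11)·(8/3) + (2/11)·(10/3) = 70/33.

70/33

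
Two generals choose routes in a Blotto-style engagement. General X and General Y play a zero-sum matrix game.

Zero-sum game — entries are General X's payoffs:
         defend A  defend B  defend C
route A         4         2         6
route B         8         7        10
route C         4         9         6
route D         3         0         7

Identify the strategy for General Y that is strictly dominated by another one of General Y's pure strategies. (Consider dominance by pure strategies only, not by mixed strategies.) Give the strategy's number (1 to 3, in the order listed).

3

General Y prefers columns that give General X less. Compare defend C with defend A: 4 < 6, 8 < 10, 4 < 6, 3 < 7.
So defend A strictly dominates defend C for General Y; defend C is strictly dominated.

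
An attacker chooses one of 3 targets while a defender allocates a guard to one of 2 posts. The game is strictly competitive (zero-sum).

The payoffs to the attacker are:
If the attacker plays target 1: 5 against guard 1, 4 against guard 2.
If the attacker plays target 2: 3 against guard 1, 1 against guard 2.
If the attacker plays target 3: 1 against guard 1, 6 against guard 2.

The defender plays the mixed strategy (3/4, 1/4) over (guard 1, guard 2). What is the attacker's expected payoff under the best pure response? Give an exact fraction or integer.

19/4

target 1: (5)·(3/4) + (4)·(1/4) = 19/4.
target 2: (3)·(3/4) + (1)·(1/4) = 5/2.
target 3: (1)·(3/4) + (6)·(1/4) = 9/4.
The best pure response is target 1 with expected payoff 19/4.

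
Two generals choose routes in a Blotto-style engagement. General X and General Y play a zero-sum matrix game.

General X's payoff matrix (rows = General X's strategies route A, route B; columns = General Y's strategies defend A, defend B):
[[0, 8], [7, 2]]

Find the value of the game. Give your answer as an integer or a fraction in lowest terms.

56/13

Row minima are 0 and 2, so General X's maximin is 2; column maxima are 7 and 8, so General Y's minimax is 7. These differ, so the equilibrium is in mixed strategies.
Let General X play route A with probability p. General Y is indifferent when 7(1−p) = 8p + 2(1−p), giving p = 5/13.
Let General Y play defend A with probability q. General X is indifferent when 8(1−q) = 7q + 2(1−q), giving q = 6/13.
The value is 0·(6/13) + (8)·(7/13) = 56/13.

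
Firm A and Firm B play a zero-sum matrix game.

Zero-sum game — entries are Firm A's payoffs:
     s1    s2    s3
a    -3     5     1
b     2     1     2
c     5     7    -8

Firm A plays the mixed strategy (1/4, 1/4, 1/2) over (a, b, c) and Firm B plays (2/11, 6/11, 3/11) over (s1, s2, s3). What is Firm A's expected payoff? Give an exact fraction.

Against (2/11, 6/11, 3/11), each row's expected payoff is a: 27/11; b: 16/11; c: 28/11.
Taking the (1/4, 1/4, 1/2)-weighted average: (1/4)·(27/11) + (1/4)·(16/11) + (1/2)·(28/11) = 9/4.

9/4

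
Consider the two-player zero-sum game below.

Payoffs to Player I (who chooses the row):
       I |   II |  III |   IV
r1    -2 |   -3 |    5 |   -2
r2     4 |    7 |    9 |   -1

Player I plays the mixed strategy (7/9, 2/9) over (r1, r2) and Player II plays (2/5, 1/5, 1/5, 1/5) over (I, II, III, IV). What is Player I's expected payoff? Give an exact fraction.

2/5

Against (2/5, 1/5, 1/5, 1/5), each row's expected payoff is r1: -4/5; r2: 23/5.
Taking the (7/9, 2/9)-weighted average: (7/9)·(-4/5) + (2/9)·(23/5) = 2/5.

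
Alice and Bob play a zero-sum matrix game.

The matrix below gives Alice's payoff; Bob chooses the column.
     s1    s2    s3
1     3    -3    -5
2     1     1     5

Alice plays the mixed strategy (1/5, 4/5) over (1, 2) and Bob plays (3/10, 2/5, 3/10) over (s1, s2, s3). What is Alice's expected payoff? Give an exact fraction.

7/5

Against (3/10, 2/5, 3/10), each row's expected payoff is 1: -9/5; 2: 11/5.
Taking the (1/5, 4/5)-weighted average: (1/5)·(-9/5) + (4/5)·(11/5) = 7/5.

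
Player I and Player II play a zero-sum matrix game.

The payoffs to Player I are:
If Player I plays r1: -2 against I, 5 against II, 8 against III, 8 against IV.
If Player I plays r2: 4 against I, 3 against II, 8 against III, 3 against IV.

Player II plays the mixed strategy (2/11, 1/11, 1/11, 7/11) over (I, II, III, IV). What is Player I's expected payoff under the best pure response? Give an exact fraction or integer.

65/11

r1: (-2)·(2/11) + (5)·(1/11) + (8)·(1/11) + (8)·(7/11) = 65/11.
r2: (4)·(2/11) + (3)·(1/11) + (8)·(1/11) + (3)·(7/11) = 40/11.
The best pure response is r1 with expected payoff 65/11.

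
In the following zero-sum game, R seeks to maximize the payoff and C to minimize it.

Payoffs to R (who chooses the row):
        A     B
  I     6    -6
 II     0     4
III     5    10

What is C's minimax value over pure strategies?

6

The worst case (largest entry) in each column is A: 6, B: 10.
The best (smallest) of these is 6.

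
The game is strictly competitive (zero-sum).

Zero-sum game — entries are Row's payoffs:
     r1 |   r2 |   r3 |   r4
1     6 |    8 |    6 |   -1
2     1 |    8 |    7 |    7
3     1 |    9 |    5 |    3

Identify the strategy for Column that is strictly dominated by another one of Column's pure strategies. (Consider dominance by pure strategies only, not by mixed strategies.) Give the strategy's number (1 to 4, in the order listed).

2

Column prefers columns that give Row less. Compare r2 with r1: 6 < 8, 1 < 8, 1 < 9.
So r1 strictly dominates r2 for Column; r2 is strictly dominated.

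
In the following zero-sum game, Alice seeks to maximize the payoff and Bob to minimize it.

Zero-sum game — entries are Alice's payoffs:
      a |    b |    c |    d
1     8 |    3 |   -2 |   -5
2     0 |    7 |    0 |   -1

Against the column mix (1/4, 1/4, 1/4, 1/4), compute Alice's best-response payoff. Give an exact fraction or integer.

3/2

1: (8)·(1/4) + (3)·(1/4) + (-2)·(1/4) + (-5)·(1/4) = 1.
2: (0)·(1/4) + (7)·(1/4) + (0)·(1/4) + (-1)·(1/4) = 3/2.
The best pure response is 2 with expected payoff 3/2.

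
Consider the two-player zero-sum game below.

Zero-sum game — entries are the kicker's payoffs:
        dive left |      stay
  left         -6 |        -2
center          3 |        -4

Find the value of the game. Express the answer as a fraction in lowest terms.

-30/11

Row minima are -6 and -4, so the kicker's maximin is -4; column maxima are 3 and -2, so the goalkeeper's minimax is -2. These differ, so the equilibrium is in mixed strategies.
Let the kicker play left with probability p. The goalkeeper is indifferent when −6p + 3(1−p) = −2p − 4(1−p), giving p = 7/11.
Let the goalkeeper play dive left with probability q. The kicker is indifferent when −6q − 2(1−q) = 3q − 4(1−q), giving q = 2/11.
The value is -6·(2/11) + (-2)·(9/11) = -30/11.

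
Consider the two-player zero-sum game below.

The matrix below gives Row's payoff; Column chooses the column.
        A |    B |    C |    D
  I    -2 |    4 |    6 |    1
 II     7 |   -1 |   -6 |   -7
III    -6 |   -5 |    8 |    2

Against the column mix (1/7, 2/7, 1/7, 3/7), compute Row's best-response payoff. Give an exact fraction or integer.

15/7

I: (-2)·(1/7) + (4)·(2/7) + (6)·(1/7) + (1)·(3/7) = 15/7.
II: (7)·(1/7) + (-1)·(2/7) + (-6)·(1/7) + (-7)·(3/7) = -22/7.
III: (-6)·(1/7) + (-5)·(2/7) + (8)·(1/7) + (2)·(3/7) = -2/7.
The best pure response is I with expected payoff 15/7.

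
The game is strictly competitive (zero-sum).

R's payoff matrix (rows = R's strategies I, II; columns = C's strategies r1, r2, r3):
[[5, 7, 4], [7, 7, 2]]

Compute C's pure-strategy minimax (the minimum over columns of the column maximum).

4

The worst case (largest entry) in each column is r1: 7, r2: 7, r3: 4.
The best (smallest) of these is 4.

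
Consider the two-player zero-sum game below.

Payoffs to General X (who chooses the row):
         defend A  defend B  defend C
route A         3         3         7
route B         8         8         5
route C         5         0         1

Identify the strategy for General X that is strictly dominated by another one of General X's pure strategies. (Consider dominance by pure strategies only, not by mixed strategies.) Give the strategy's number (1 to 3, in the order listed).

3

Compare route C with route B: 8 > 5, 8 > 0, 5 > 1.
So route B strictly dominates route C for General X; route C is strictly dominated.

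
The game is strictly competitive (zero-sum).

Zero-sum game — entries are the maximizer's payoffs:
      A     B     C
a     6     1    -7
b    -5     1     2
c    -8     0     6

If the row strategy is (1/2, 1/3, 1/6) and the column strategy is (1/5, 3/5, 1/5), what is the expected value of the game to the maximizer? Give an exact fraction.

Against (1/5, 3/5, 1/5), each row's expected payoff is a: 2/5; b: 0; c: -2/5.
Taking the (1/2, 1/3, 1/6)-weighted average: (1/2)·(2/5) + (1/3)·(0) + (1/6)·(-2/5) = 2/15.

2/15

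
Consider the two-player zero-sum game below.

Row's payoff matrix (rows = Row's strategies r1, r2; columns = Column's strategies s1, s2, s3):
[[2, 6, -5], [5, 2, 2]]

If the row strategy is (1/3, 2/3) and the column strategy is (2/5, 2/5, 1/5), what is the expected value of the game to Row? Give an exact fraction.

Against (2/5, 2/5, 1/5), each row's expected payoff is r1: 11/5; r2: 16/5.
Taking the (1/3, 2/3)-weighted average: (1/3)·(11/5) + (2/3)·(16/5) = 43/15.

43/15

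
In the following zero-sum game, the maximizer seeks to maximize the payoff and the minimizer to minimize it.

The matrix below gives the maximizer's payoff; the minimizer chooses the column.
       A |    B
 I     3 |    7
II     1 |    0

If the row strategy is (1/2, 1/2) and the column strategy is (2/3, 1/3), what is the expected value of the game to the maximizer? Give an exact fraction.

Against (2/3, 1/3), each row's expected payoff is I: 13/3; II: 2/3.
Taking the (1/2, 1/2)-weighted average: (1/2)·(13/3) + (1/2)·(2/3) = 5/2.

5/2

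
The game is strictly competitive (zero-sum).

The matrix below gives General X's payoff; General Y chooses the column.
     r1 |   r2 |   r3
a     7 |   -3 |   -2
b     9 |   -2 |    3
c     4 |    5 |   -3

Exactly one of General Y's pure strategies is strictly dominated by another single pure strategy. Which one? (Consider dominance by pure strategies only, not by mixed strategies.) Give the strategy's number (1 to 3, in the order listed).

1

General Y prefers columns that give General X less. Compare r1 with r3: -2 < 7, 3 < 9, -3 < 4.
So r3 strictly dominates r1 for General Y; r1 is strictly dominated.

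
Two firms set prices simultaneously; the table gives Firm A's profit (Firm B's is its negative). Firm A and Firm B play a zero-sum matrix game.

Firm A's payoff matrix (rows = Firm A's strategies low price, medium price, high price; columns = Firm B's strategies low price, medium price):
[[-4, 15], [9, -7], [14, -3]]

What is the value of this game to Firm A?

11/2

Row medium price is strictly dominated by row high price, so Firm A never plays it.
The remaining 2×2 game on (low price, high price) × (low price, medium price) has no saddle point. Let Firm A play low price with probability p; indifference gives −4p + 14(1−p) = 15p − 3(1−p), so p = 17/36.
Similarly Firm B's optimal q on low price is 1/2, and the value is -4·(1/2) + (15)·(1/2) = 11/2.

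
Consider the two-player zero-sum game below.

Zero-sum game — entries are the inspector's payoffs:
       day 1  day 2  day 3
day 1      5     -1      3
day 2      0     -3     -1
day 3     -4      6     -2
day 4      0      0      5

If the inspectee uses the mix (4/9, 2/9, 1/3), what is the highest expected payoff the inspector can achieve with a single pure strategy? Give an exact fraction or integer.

3

day 1: (5)·(4/9) + (-1)·(2/9) + (3)·(1/3) = 3.
day 2: (0)·(4/9) + (-3)·(2/9) + (-1)·(1/3) = -1.
day 3: (-4)·(4/9) + (6)·(2/9) + (-2)·(1/3) = -10/9.
day 4: (0)·(4/9) + (0)·(2/9) + (5)·(1/3) = 5/3.
The best pure response is day 1 with expected payoff 3.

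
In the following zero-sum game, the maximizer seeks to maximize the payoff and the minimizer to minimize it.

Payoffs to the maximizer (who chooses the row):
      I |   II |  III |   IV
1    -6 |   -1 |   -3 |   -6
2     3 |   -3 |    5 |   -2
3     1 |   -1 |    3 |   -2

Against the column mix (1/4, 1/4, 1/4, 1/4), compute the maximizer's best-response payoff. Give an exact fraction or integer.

1: (-6)·(1/4) + (-1)·(1/4) + (-3)·(1/4) + (-6)·(1/4) = -4.
2: (3)·(1/4) + (-3)·(1/4) + (5)·(1/4) + (-2)·(1/4) = 3/4.
3: (1)·(1/4) + (-1)·(1/4) + (3)·(1/4) + (-2)·(1/4) = 1/4.
The best pure response is 2 with expected payoff 3/4.

3/4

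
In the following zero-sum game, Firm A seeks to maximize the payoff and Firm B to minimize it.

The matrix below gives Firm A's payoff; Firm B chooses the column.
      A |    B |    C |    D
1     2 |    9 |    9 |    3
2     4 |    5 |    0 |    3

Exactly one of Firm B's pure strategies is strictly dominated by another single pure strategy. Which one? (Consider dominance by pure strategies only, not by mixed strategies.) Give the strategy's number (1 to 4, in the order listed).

Firm B prefers columns that give Firm A less. Compare B with A: 2 < 9, 4 < 5.
So A strictly dominates B for Firm B; B is strictly dominated.

2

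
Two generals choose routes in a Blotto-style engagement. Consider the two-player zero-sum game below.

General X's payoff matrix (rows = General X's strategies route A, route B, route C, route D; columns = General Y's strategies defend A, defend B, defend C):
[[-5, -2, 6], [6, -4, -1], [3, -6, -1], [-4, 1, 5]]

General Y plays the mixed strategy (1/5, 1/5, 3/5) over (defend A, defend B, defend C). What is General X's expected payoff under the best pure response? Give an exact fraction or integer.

route A: (-5)·(1/5) + (-2)·(1/5) + (6)·(3/5) = 11/5.
route B: (6)·(1/5) + (-4)·(1/5) + (-1)·(3/5) = -1/5.
route C: (3)·(1/5) + (-6)·(1/5) + (-1)·(3/5) = -6/5.
route D: (-4)·(1/5) + (1)·(1/5) + (5)·(3/5) = 12/5.
The best pure response is route D with expected payoff 12/5.

12/5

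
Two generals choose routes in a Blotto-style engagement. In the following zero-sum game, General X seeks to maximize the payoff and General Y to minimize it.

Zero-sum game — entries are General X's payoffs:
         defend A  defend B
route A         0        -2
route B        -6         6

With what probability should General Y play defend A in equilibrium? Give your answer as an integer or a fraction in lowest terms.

Row minima are -2 and -6, so General X's maximin is -2; column maxima are 0 and 6, so General Y's minimax is 0. These differ, so the equilibrium is in mixed strategies.
Let General Y play defend A with probability q. General X is indifferent when −2(1−q) = −6q + 6(1−q), giving q = 4/7.

4/7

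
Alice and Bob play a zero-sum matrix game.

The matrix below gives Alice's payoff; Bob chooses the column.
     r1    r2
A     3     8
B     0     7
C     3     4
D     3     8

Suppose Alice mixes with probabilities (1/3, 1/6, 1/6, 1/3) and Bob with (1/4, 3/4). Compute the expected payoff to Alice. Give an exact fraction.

6

Against (1/4, 3/4), each row's expected payoff is A: 27/4; B: 21/4; C: 15/4; D: 27/4.
Taking the (1/3, 1/6, 1/6, 1/3)-weighted average: (1/3)·(27/4) + (1/6)·(21/4) + (1/6)·(15/4) + (1/3)·(27/4) = 6.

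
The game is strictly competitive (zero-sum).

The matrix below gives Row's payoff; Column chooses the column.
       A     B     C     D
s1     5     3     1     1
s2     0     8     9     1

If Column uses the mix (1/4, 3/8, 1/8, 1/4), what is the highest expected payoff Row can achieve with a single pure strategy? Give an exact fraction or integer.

s1: (5)·(1/4) + (3)·(3/8) + (1)·(1/8) + (1)·(1/4) = 11/4.
s2: (0)·(1/4) + (8)·(3/8) + (9)·(1/8) + (1)·(1/4) = 35/8.
The best pure response is s2 with expected payoff 35/8.

35/8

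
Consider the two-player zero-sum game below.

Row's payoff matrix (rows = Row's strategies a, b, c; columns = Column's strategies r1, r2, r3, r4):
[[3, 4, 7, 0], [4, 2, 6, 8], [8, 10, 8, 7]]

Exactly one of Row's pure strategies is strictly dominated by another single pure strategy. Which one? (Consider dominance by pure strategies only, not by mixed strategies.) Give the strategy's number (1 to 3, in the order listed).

Compare a with c: 8 > 3, 10 > 4, 8 > 7, 7 > 0.
So c strictly dominates a for Row; a is strictly dominated.

1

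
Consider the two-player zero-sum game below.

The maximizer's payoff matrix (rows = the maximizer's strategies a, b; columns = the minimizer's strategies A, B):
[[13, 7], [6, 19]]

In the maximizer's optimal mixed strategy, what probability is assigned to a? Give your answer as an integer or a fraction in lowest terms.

Row minima are 7 and 6, so the maximizer's maximin is 7; column maxima are 13 and 19, so the minimizer's minimax is 13. These differ, so the equilibrium is in mixed strategies.
Let the maximizer play a with probability p. The minimizer is indifferent when 13p + 6(1−p) = 7p + 19(1−p), giving p = 13/19.

13/19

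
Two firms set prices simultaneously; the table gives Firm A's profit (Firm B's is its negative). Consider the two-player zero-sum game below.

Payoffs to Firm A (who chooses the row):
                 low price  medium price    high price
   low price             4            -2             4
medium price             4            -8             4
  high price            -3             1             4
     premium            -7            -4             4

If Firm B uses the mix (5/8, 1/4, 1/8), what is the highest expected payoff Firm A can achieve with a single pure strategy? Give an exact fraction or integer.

5/2

low price: (4)·(5/8) + (-2)·(1/4) + (4)·(1/8) = 5/2.
medium price: (4)·(5/8) + (-8)·(1/4) + (4)·(1/8) = 1.
high price: (-3)·(5/8) + (1)·(1/4) + (4)·(1/8) = -9/8.
premium: (-7)·(5/8) + (-4)·(1/4) + (4)·(1/8) = -39/8.
The best pure response is low price with expected payoff 5/2.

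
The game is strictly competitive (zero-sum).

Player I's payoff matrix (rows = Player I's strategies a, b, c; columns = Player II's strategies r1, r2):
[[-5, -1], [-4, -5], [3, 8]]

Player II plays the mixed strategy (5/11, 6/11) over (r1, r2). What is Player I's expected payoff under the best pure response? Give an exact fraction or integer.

63/11

a: (-5)·(5/11) + (-1)·(6/11) = -31/11.
b: (-4)·(5/11) + (-5)·(6/11) = -50/11.
c: (3)·(5/11) + (8)·(6/11) = 63/11.
The best pure response is c with expected payoff 63/11.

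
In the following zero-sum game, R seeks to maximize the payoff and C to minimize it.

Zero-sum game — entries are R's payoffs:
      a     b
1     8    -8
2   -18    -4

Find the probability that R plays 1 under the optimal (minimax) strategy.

Row minima are -8 and -18, so R's maximin is -8; column maxima are 8 and -4, so C's minimax is -4. These differ, so the equilibrium is in mixed strategies.
Let R play 1 with probability p. C is indifferent when 8p − 18(1−p) = −8p − 4(1−p), giving p = 7/15.

7/15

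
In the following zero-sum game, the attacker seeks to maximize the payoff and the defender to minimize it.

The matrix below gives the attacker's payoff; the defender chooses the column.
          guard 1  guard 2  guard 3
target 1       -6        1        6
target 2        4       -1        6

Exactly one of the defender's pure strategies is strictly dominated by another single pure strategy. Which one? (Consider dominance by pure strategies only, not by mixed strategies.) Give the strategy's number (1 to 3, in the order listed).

The defender prefers columns that give the attacker less. Compare guard 3 with guard 1: -6 < 6, 4 < 6.
So guard 1 strictly dominates guard 3 for the defender; guard 3 is strictly dominated.

3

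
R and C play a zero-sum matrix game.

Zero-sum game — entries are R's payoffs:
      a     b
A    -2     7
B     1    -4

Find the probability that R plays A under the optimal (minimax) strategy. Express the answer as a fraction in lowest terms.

Row minima are -2 and -4, so R's maximin is -2; column maxima are 1 and 7, so C's minimax is 1. These differ, so the equilibrium is in mixed strategies.
Let R play A with probability p. C is indifferent when −2p + (1−p) = 7p − 4(1−p), giving p = 5/14.

5/14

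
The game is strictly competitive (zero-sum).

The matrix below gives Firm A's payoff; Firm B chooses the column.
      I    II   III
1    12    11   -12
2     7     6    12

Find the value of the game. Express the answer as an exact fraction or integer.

Column I is strictly dominated by II for Firm B (it gives Firm A more in every row).
The remaining 2×2 game on (1, 2) × (II, III) has no saddle point. Let Firm A play 1 with probability p; indifference gives 11p + 6(1−p) = −12p + 12(1−p), so p = 6/29.
Similarly Firm B's optimal q on II is 24/29, and the value is 11·(24/29) + (-12)·(5/29) = 204/29.

204/29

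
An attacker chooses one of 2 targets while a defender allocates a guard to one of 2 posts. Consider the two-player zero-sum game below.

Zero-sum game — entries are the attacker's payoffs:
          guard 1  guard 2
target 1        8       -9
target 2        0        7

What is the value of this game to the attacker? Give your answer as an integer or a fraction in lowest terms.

7/3

Row minima are -9 and 0, so the attacker's maximin is 0; column maxima are 8 and 7, so the defender's minimax is 7. These differ, so the equilibrium is in mixed strategies.
Let the attacker play target 1 with probability p. The defender is indifferent when 8p = −9p + 7(1−p), giving p = 7/24.
Let the defender play guard 1 with probability q. The attacker is indifferent when 8q − 9(1−q) = 7(1−q), giving q = 2/3.
The value is 8·(2/3) + (-9)·(1/3) = 7/3.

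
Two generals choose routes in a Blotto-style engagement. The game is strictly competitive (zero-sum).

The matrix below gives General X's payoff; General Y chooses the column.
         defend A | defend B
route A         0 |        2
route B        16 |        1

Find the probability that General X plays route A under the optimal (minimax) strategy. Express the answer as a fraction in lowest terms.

Row minima are 0 and 1, so General X's maximin is 1; column maxima are 16 and 2, so General Y's minimax is 2. These differ, so the equilibrium is in mixed strategies.
Let General X play route A with probability p. General Y is indifferent when 16(1−p) = 2p + (1−p), giving p = 15/17.

15/17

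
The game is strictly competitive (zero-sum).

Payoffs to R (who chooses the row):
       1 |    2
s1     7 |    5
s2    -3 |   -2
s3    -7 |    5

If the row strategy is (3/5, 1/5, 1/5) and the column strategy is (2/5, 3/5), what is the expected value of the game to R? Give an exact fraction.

Against (2/5, 3/5), each row's expected payoff is s1: 29/5; s2: -12/5; s3: 1/5.
Taking the (3/5, 1/5, 1/5)-weighted average: (3/5)·(29/5) + (1/5)·(-12/5) + (1/5)·(1/5) = 76/25.

76/25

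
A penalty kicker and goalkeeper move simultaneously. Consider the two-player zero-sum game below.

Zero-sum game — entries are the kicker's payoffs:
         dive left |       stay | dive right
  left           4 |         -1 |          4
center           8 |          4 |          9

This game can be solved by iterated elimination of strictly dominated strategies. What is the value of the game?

4

Column dive right is strictly dominated by stay for the goalkeeper (-1<4, 4<9); eliminate dive right.
Row left is strictly dominated by row center (8>4, 4>-1); eliminate left.
Column dive left is strictly dominated by stay for the goalkeeper (4<8); eliminate dive left.
Only (center, stay) remains, with payoff 4.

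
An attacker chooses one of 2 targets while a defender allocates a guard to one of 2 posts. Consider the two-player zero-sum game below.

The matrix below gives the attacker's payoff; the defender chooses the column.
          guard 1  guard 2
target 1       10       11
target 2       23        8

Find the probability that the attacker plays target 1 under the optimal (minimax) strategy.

Row minima are 10 and 8, so the attacker's maximin is 10; column maxima are 23 and 11, so the defender's minimax is 11. These differ, so the equilibrium is in mixed strategies.
Let the attacker play target 1 with probability p. The defender is indifferent when 10p + 23(1−p) = 11p + 8(1−p), giving p = 15/16.

15/16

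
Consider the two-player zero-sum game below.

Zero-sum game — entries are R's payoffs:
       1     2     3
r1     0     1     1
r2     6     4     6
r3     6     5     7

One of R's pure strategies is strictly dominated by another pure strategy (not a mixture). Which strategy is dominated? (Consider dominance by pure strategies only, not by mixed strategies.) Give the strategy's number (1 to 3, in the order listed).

Compare r1 with r2: 6 > 0, 4 > 1, 6 > 1.
So r2 strictly dominates r1 for R; r1 is strictly dominated.

1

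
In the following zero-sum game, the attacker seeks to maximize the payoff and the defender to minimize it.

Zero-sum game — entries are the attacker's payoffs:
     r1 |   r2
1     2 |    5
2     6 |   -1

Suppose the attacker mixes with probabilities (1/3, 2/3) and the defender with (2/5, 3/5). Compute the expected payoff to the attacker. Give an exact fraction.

Against (2/5, 3/5), each row's expected payoff is 1: 19/5; 2: 9/5.
Taking the (1/3, 2/3)-weighted average: (1/3)·(19/5) + (2/3)·(9/5) = 37/15.

37/15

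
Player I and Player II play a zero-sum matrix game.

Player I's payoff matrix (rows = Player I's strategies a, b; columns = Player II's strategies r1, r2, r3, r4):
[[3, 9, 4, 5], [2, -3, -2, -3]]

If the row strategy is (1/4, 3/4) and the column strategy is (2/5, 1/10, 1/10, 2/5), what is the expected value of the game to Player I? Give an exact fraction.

Against (2/5, 1/10, 1/10, 2/5), each row's expected payoff is a: 9/2; b: -9/10.
Taking the (1/4, 3/4)-weighted average: (1/4)·(9/2) + (3/4)·(-9/10) = 9/20.

9/20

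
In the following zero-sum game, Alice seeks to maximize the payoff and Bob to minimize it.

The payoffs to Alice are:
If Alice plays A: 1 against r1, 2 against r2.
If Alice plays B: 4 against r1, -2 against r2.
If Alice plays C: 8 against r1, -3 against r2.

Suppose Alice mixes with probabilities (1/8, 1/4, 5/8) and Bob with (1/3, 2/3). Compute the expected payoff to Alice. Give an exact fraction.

Against (1/3, 2/3), each row's expected payoff is A: 5/3; B: 0; C: 2/3.
Taking the (1/8, 1/4, 5/8)-weighted average: (1/8)·(5/3) + (1/4)·(0) + (5/8)·(2/3) = 5/8.

5/8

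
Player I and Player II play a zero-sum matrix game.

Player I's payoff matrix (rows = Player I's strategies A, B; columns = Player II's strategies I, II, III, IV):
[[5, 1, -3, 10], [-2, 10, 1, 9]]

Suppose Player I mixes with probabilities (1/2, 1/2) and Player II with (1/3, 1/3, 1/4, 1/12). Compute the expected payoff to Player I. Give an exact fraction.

Against (1/3, 1/3, 1/4, 1/12), each row's expected payoff is A: 25/12; B: 11/3.
Taking the (1/2, 1/2)-weighted average: (1/2)·(25/12) + (1/2)·(11/3) = 23/8.

23/8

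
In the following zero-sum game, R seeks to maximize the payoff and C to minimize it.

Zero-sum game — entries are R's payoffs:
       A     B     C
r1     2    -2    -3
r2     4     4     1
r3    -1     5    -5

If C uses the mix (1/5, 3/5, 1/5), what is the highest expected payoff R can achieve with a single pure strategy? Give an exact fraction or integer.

17/5

r1: (2)·(1/5) + (-2)·(3/5) + (-3)·(1/5) = -7/5.
r2: (4)·(1/5) + (4)·(3/5) + (1)·(1/5) = 17/5.
r3: (-1)·(1/5) + (5)·(3/5) + (-5)·(1/5) = 9/5.
The best pure response is r2 with expected payoff 17/5.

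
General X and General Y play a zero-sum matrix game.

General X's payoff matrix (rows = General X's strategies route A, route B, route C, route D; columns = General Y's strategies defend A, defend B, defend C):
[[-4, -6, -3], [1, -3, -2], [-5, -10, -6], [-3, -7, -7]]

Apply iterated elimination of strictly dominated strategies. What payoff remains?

-3

Column defend A is strictly dominated by defend B for General Y (-6<-4, -3<1, -10<-5, -7<-3); eliminate defend A.
Row route C is strictly dominated by row route A (-6>-10, -3>-6); eliminate route C.
Row route D is strictly dominated by row route A (-6>-7, -3>-7); eliminate route D.
Row route A is strictly dominated by row route B (-3>-6, -2>-3); eliminate route A.
Column defend C is strictly dominated by defend B for General Y (-3<-2); eliminate defend C.
Only (route B, defend B) remains, with payoff -3.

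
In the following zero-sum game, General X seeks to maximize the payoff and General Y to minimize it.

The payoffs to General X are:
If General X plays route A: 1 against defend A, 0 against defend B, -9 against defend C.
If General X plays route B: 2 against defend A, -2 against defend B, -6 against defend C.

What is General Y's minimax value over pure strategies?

The worst case (largest entry) in each column is defend A: 2, defend B: 0, defend C: -6.
The best (smallest) of these is -6.

-6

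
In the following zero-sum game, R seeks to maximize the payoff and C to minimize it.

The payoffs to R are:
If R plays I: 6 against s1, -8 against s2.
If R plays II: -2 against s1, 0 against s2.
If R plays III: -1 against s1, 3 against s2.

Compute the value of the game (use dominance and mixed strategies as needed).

Row II is strictly dominated by row III, so R never plays it.
The remaining 2×2 game on (I, III) × (s1, s2) has no saddle point. Let R play I with probability p; indifference gives 6p − (1−p) = −8p + 3(1−p), so p = 2/9.
Similarly C's optimal q on s1 is 11/18, and the value is 6·(11/18) + (-8)·(7/18) = 5/9.

5/9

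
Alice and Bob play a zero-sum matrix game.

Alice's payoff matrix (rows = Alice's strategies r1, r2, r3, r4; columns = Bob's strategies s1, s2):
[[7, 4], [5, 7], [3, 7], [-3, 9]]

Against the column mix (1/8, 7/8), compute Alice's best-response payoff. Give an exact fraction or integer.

15/2

r1: (7)·(1/8) + (4)·(7/8) = 35/8.
r2: (5)·(1/8) + (7)·(7/8) = 27/4.
r3: (3)·(1/8) + (7)·(7/8) = 13/2.
r4: (-3)·(1/8) + (9)·(7/8) = 15/2.
The best pure response is r4 with expected payoff 15/2.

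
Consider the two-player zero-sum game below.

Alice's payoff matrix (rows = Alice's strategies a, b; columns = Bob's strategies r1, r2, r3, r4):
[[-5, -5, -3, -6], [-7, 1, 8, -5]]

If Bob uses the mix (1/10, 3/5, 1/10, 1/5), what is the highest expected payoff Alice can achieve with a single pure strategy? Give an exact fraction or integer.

a: (-5)·(1/10) + (-5)·(3/5) + (-3)·(1/10) + (-6)·(1/5) = -5.
b: (-7)·(1/10) + (1)·(3/5) + (8)·(1/10) + (-5)·(1/5) = -3/10.
The best pure response is b with expected payoff -3/10.

-3/10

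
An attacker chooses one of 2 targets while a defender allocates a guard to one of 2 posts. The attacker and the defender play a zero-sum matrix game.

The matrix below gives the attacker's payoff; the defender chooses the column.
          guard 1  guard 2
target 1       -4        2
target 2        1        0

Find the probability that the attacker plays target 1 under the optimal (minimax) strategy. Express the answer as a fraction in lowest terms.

Row minima are -4 and 0, so the attacker's maximin is 0; column maxima are 1 and 2, so the defender's minimax is 1. These differ, so the equilibrium is in mixed strategies.
Let the attacker play target 1 with probability p. The defender is indifferent when −4p + (1−p) = 2p, giving p = 1/7.

1/7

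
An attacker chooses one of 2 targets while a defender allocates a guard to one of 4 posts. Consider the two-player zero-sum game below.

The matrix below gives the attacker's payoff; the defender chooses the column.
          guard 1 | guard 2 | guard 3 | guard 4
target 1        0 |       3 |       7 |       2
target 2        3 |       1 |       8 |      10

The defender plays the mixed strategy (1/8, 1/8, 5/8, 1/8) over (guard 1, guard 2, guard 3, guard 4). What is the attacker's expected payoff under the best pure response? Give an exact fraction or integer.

target 1: (0)·(1/8) + (3)·(1/8) + (7)·(5/8) + (2)·(1/8) = 5.
target 2: (3)·(1/8) + (1)·(1/8) + (8)·(5/8) + (10)·(1/8) = 27/4.
The best pure response is target 2 with expected payoff 27/4.

27/4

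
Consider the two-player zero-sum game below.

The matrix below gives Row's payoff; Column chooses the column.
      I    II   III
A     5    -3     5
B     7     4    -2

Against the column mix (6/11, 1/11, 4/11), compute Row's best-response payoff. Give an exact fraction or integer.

47/11

A: (5)·(6/11) + (-3)·(1/11) + (5)·(4/11) = 47/11.
B: (7)·(6/11) + (4)·(1/11) + (-2)·(4/11) = 38/11.
The best pure response is A with expected payoff 47/11.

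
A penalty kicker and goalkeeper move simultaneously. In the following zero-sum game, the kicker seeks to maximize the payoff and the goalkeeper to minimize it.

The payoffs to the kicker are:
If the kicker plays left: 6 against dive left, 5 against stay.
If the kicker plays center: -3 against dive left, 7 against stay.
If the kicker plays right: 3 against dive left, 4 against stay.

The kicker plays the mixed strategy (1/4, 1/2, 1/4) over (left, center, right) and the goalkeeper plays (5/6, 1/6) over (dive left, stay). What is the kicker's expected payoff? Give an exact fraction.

19/12

Against (5/6, 1/6), each row's expected payoff is left: 35/6; center: -4/3; right: 19/6.
Taking the (1/4, 1/2, 1/4)-weighted average: (1/4)·(35/6) + (1/2)·(-4/3) + (1/4)·(19/6) = 19/12.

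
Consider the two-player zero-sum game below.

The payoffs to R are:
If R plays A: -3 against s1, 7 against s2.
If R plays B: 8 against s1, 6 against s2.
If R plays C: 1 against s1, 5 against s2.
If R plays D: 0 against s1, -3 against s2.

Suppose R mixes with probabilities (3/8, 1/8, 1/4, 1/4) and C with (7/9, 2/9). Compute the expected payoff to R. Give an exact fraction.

23/24

Against (7/9, 2/9), each row's expected payoff is A: -7/9; B: 68/9; C: 17/9; D: -2/3.
Taking the (3/8, 1/8, 1/4, 1/4)-weighted average: (3/8)·(-7/9) + (1/8)·(68/9) + (1/4)·(17/9) + (1/4)·(-2/3) = 23/24.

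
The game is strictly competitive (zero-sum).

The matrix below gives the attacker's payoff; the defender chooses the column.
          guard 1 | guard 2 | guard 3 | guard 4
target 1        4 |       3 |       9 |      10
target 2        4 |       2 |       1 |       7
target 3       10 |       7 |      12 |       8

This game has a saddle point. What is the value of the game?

Row minima: 3, 1, 7 → the attacker's maximin is 7.
Column maxima: 10, 7, 12, 10 → the defender's minimax is 7.
They coincide at (target 3, guard 2), so the value is 7.

7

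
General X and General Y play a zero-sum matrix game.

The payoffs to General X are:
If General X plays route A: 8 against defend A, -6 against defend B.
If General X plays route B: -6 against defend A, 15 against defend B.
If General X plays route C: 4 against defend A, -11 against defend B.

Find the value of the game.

12/5

Row route C is strictly dominated by row route A, so General X never plays it.
The remaining 2×2 game on (route A, route B) × (defend A, defend B) has no saddle point. Let General X play route A with probability p; indifference gives 8p − 6(1−p) = −6p + 15(1−p), so p = 3/5.
Similarly General Y's optimal q on defend A is 3/5, and the value is 8·(3/5) + (-6)·(2/5) = 12/5.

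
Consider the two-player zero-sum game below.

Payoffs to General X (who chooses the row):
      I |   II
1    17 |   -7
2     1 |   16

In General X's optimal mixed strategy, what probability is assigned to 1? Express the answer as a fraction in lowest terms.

Row minima are -7 and 1, so General X's maximin is 1; column maxima are 17 and 16, so General Y's minimax is 16. These differ, so the equilibrium is in mixed strategies.
Let General X play 1 with probability p. General Y is indifferent when 17p + (1−p) = −7p + 16(1−p), giving p = 5/13.

5/13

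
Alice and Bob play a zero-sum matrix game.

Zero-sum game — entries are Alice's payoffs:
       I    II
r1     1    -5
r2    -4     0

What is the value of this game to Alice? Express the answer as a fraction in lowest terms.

Row minima are -5 and -4, so Alice's maximin is -4; column maxima are 1 and 0, so Bob's minimax is 0. These differ, so the equilibrium is in mixed strategies.
Let Alice play r1 with probability p. Bob is indifferent when p − 4(1−p) = −5p, giving p = 2/5.
Let Bob play I with probability q. Alice is indifferent when q − 5(1−q) = −4q, giving q = 1/2.
The value is 1·(1/2) + (-5)·(1/2) = -2.

-2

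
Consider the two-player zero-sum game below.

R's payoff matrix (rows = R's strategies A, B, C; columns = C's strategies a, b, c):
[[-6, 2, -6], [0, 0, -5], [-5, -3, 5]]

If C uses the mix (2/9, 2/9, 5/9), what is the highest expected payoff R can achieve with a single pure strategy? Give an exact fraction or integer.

A: (-6)·(2/9) + (2)·(2/9) + (-6)·(5/9) = -38/9.
B: (0)·(2/9) + (0)·(2/9) + (-5)·(5/9) = -25/9.
C: (-5)·(2/9) + (-3)·(2/9) + (5)·(5/9) = 1.
The best pure response is C with expected payoff 1.

1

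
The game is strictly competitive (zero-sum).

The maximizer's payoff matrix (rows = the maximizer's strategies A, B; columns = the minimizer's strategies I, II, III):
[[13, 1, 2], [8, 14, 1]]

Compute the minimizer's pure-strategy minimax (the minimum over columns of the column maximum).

The worst case (largest entry) in each column is I: 13, II: 14, III: 2.
The best (smallest) of these is 2.

2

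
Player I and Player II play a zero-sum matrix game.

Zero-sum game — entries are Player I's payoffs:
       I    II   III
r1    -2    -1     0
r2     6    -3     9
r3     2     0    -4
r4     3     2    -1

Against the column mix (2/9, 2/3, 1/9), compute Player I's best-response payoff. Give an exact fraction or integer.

r1: (-2)·(2/9) + (-1)·(2/3) + (0)·(1/9) = -10/9.
r2: (6)·(2/9) + (-3)·(2/3) + (9)·(1/9) = 1/3.
r3: (2)·(2/9) + (0)·(2/3) + (-4)·(1/9) = 0.
r4: (3)·(2/9) + (2)·(2/3) + (-1)·(1/9) = 17/9.
The best pure response is r4 with expected payoff 17/9.

17/9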